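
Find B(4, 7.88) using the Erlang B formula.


B(N,A) = (A^N/N!) / sum(A^k/k!, k=0..N) with N=4, A=7.88 = 0.5694

0.5694


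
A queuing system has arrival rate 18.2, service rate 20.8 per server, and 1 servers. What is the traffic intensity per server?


rho = lambda / (c * mu) = 18.2 / (1 * 20.8) = 0.875

0.875


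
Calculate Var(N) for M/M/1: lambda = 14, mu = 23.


rho = 14/23; Var(N) = rho/(1-rho)^2 = 3.98

3.98


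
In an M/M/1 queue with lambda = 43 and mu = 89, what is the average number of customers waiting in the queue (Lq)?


rho = 43/89; Lq = rho^2/(1-rho) = 0.45

0.45


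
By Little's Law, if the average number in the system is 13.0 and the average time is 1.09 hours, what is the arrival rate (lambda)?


lambda = L / W = 13.0 / 1.09 = 11.93 per hour

11.93 per hour


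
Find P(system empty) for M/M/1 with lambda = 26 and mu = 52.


P0 = 1 - rho = 1 - 26/52 = 0.5

0.5


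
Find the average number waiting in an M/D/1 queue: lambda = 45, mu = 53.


M/D/1: Lq = rho^2 / (2*(1-rho)) where rho = 45/53; Lq = 2.39

2.39


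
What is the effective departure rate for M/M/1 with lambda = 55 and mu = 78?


For a stable queue (lambda < mu), throughput = lambda = 55 per hour

55 per hour


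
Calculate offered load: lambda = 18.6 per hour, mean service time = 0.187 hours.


Offered load a = lambda * E[S] = 18.6 * 0.187 = 3.48 Erlangs

3.48 Erlangs


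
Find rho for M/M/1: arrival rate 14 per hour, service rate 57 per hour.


rho = lambda/mu = 14/57 = 0.2456

0.2456


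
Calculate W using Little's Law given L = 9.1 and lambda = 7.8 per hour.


W = L / lambda = 9.1 / 7.8 = 1.1667 hours

1.1667 hours


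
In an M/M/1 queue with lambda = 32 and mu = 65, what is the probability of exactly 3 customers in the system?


rho = 32/65; P(n) = (1-rho)*rho^n = (1-32/65)*(32/65)^3 = 0.0606

0.0606


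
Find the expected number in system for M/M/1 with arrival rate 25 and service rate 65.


rho = 25/65; L = rho/(1-rho) = 0.63

0.63


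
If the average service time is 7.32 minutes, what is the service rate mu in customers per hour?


mu = 60 / avg_service_time = 60 / 7.32 = 8.2 per hour

8.2 per hour


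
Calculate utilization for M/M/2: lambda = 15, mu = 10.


rho = lambda/(c*mu) = 15/(2*10) = 0.75

0.75


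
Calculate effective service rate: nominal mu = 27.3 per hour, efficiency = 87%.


Effective rate = mu * efficiency = 27.3 * 0.87 = 23.75 per hour

23.75 per hour


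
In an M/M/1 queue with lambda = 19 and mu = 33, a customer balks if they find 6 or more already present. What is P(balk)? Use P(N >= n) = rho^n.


P(N >= 6) = rho^6 = (19/33)^6 = 0.0364

0.0364


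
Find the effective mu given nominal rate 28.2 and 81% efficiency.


Effective rate = mu * efficiency = 28.2 * 0.81 = 22.84 per hour

22.84 per hour


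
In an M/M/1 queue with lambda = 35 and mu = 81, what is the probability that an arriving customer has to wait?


P(wait) = rho = lambda/mu = 35/81 = 0.4321

0.4321


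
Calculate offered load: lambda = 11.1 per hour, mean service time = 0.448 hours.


Offered load a = lambda * E[S] = 11.1 * 0.448 = 4.97 Erlangs

4.97 Erlangs


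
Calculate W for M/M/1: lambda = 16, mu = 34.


W = 1/(mu - lambda) = 1/(34 - 16) = 0.0556 hours

0.0556 hours


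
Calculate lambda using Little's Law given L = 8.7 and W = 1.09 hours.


lambda = L / W = 8.7 / 1.09 = 7.98 per hour

7.98 per hour


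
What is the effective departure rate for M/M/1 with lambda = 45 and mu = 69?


For a stable queue (lambda < mu), throughput = lambda = 45 per hour

45 per hour


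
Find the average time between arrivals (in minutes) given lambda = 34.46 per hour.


Mean interarrival time = 60/lambda = 60/34.46 = 1.74 minutes

1.74 minutes


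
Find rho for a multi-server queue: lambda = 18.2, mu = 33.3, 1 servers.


rho = lambda / (c * mu) = 18.2 / (1 * 33.3) = 0.5465

0.5465


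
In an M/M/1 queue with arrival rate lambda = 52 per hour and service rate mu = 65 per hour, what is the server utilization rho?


rho = lambda/mu = 52/65 = 0.8

0.8


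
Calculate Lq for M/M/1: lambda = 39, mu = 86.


rho = 39/86; Lq = rho^2/(1-rho) = 0.38

0.38


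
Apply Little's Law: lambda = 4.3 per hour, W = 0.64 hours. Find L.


L = lambda * W = 4.3 * 0.64 = 2.75

2.75


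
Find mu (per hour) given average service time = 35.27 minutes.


mu = 60 / avg_service_time = 60 / 35.27 = 1.7 per hour

1.7 per hour


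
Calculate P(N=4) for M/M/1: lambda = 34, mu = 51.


rho = 34/51; P(n) = (1-rho)*rho^n = (1-34/51)*(34/51)^4 = 0.0658

0.0658


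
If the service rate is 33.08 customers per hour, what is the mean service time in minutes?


Mean service time = 60/mu = 60/33.08 = 1.81 minutes

1.81 minutes


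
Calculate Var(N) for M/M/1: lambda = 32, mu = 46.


rho = 32/46; Var(N) = rho/(1-rho)^2 = 7.51

7.51


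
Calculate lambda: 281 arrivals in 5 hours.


lambda = total arrivals / time = 281 / 5 = 56.2 per hour

56.2 per hour


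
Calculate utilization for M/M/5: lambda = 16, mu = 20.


rho = lambda/(c*mu) = 16/(5*20) = 0.16

0.16


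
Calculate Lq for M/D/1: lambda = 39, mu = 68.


M/D/1: Lq = rho^2 / (2*(1-rho)) where rho = 39/68; Lq = 0.39

0.39


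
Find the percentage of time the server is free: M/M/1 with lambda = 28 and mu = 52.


Idle fraction = (1 - rho) * 100 = (1 - 28/52) * 100 = 46.2%

46.2%


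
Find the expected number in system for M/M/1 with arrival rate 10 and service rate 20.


rho = 10/20; L = rho/(1-rho) = 1.0

1.0


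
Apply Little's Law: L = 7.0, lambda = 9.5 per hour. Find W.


W = L / lambda = 7.0 / 9.5 = 0.7368 hours

0.7368 hours


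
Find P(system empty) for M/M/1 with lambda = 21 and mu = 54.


P0 = 1 - rho = 1 - 21/54 = 0.6111

0.6111


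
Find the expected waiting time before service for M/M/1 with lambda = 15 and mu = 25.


rho = 15/25; Wq = rho/(mu - lambda) = 0.06 hours

0.06 hours


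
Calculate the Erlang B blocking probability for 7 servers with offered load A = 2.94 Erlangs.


B(N,A) = (A^N/N!) / sum(A^k/k!, k=0..N) with N=7, A=2.94 = 0.0201

0.0201


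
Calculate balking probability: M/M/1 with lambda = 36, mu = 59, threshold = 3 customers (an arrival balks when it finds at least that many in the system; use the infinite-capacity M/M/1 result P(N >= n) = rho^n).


P(N >= 3) = rho^3 = (36/59)^3 = 0.2272

0.2272


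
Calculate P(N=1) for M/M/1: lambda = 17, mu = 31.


rho = 17/31; P(n) = (1-rho)*rho^n = (1-17/31)*(17/31)^1 = 0.2477

0.2477


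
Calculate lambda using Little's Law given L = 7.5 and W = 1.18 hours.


lambda = L / W = 7.5 / 1.18 = 6.36 per hour

6.36 per hour


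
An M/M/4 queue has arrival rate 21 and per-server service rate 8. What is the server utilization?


rho = lambda/(c*mu) = 21/(4*8) = 0.6563

0.6563


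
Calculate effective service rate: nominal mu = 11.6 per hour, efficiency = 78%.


Effective rate = mu * efficiency = 11.6 * 0.78 = 9.05 per hour

9.05 per hour


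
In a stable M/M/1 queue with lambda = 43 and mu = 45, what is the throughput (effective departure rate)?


For a stable queue (lambda < mu), throughput = lambda = 43 per hour

43 per hour


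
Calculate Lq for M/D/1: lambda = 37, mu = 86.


M/D/1: Lq = rho^2 / (2*(1-rho)) where rho = 37/86; Lq = 0.16

0.16


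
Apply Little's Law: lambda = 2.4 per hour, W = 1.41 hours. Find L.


L = lambda * W = 2.4 * 1.41 = 3.38

3.38


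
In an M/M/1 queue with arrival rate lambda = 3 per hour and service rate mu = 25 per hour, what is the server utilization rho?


rho = lambda/mu = 3/25 = 0.12

0.12


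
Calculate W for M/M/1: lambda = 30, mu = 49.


W = 1/(mu - lambda) = 1/(49 - 30) = 0.0526 hours

0.0526 hours


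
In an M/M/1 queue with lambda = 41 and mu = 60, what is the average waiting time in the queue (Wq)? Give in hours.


rho = 41/60; Wq = rho/(mu - lambda) = 0.036 hours

0.036 hours


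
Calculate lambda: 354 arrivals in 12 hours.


lambda = total arrivals / time = 354 / 12 = 29.5 per hour

29.5 per hour


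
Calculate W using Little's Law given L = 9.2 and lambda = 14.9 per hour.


W = L / lambda = 9.2 / 14.9 = 0.6174 hours

0.6174 hours


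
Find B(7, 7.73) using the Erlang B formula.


B(N,A) = (A^N/N!) / sum(A^k/k!, k=0..N) with N=7, A=7.73 = 0.2927

0.2927


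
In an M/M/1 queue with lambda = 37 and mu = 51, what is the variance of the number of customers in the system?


rho = 37/51; Var(N) = rho/(1-rho)^2 = 9.63

9.63


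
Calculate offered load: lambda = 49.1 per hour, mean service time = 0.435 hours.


Offered load a = lambda * E[S] = 49.1 * 0.435 = 21.36 Erlangs

21.36 Erlangs


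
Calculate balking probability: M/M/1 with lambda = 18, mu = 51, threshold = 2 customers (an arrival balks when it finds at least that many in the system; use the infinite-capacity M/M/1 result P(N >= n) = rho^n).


P(N >= 2) = rho^2 = (18/51)^2 = 0.1246

0.1246


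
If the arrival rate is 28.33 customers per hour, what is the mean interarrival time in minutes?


Mean interarrival time = 60/lambda = 60/28.33 = 2.12 minutes

2.12 minutes


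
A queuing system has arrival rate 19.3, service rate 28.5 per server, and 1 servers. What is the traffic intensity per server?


rho = lambda / (c * mu) = 19.3 / (1 * 28.5) = 0.6772

0.6772


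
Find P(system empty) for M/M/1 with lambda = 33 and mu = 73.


P0 = 1 - rho = 1 - 33/73 = 0.5479

0.5479


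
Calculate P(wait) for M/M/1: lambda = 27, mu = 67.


P(wait) = rho = lambda/mu = 27/67 = 0.403

0.403


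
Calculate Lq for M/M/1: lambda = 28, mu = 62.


rho = 28/62; Lq = rho^2/(1-rho) = 0.37

0.37


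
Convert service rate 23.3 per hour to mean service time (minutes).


Mean service time = 60/mu = 60/23.3 = 2.58 minutes

2.58 minutes


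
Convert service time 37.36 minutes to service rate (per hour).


mu = 60 / avg_service_time = 60 / 37.36 = 1.61 per hour

1.61 per hour


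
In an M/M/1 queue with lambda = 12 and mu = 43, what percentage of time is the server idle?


Idle fraction = (1 - rho) * 100 = (1 - 12/43) * 100 = 72.1%

72.1%


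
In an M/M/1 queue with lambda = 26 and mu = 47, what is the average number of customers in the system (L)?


rho = 26/47; L = rho/(1-rho) = 1.24

1.24


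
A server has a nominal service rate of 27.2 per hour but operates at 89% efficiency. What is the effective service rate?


Effective rate = mu * efficiency = 27.2 * 0.89 = 24.21 per hour

24.21 per hour


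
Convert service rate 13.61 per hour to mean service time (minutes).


Mean service time = 60/mu = 60/13.61 = 4.41 minutes

4.41 minutes


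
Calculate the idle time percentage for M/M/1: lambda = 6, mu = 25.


Idle fraction = (1 - rho) * 100 = (1 - 6/25) * 100 = 76.0%

76.0%


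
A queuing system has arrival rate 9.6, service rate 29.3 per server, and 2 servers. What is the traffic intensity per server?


rho = lambda / (c * mu) = 9.6 / (2 * 29.3) = 0.1638

0.1638


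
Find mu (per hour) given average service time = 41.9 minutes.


mu = 60 / avg_service_time = 60 / 41.9 = 1.43 per hour

1.43 per hour


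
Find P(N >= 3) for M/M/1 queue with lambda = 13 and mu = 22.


P(N >= 3) = rho^3 = (13/22)^3 = 0.2063

0.2063


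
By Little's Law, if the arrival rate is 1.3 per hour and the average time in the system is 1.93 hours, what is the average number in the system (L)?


L = lambda * W = 1.3 * 1.93 = 2.51

2.51


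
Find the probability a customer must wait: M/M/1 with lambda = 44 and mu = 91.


P(wait) = rho = lambda/mu = 44/91 = 0.4835

0.4835


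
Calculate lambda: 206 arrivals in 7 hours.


lambda = total arrivals / time = 206 / 7 = 29.43 per hour

29.43 per hour


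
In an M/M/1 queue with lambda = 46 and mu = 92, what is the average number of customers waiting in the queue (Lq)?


rho = 46/92; Lq = rho^2/(1-rho) = 0.5

0.5


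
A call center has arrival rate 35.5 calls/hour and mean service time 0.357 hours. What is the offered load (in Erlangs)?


Offered load a = lambda * E[S] = 35.5 * 0.357 = 12.67 Erlangs

12.67 Erlangs


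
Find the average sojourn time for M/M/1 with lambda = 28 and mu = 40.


W = 1/(mu - lambda) = 1/(40 - 28) = 0.0833 hours

0.0833 hours


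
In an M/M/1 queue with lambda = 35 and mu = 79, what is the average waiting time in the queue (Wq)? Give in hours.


rho = 35/79; Wq = rho/(mu - lambda) = 0.0101 hours

0.0101 hours


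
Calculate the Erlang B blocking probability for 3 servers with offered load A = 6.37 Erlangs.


B(N,A) = (A^N/N!) / sum(A^k/k!, k=0..N) with N=3, A=6.37 = 0.609

0.609


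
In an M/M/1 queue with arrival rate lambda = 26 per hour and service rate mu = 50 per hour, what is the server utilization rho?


rho = lambda/mu = 26/50 = 0.52

0.52


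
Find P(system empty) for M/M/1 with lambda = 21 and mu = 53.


P0 = 1 - rho = 1 - 21/53 = 0.6038

0.6038


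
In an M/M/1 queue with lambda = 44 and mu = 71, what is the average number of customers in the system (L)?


rho = 44/71; L = rho/(1-rho) = 1.63

1.63


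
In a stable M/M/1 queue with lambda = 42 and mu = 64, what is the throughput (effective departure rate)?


For a stable queue (lambda < mu), throughput = lambda = 42 per hour

42 per hour


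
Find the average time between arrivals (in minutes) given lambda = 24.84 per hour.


Mean interarrival time = 60/lambda = 60/24.84 = 2.42 minutes

2.42 minutes


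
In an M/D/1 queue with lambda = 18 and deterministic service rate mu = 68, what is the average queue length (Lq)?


M/D/1: Lq = rho^2 / (2*(1-rho)) where rho = 18/68; Lq = 0.05

0.05


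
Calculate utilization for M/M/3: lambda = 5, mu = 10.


rho = lambda/(c*mu) = 5/(3*10) = 0.1667

0.1667


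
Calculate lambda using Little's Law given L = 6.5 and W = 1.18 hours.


lambda = L / W = 6.5 / 1.18 = 5.51 per hour

5.51 per hour


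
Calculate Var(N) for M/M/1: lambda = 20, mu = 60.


rho = 20/60; Var(N) = rho/(1-rho)^2 = 0.75

0.75


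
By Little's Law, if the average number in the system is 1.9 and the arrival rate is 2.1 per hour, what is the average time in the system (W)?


W = L / lambda = 1.9 / 2.1 = 0.9048 hours

0.9048 hours


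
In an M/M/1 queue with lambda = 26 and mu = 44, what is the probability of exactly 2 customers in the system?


rho = 26/44; P(n) = (1-rho)*rho^n = (1-26/44)*(26/44)^2 = 0.1428

0.1428


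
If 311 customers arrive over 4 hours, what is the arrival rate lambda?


lambda = total arrivals / time = 311 / 4 = 77.75 per hour

77.75 per hour


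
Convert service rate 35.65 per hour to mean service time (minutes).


Mean service time = 60/mu = 60/35.65 = 1.68 minutes

1.68 minutes


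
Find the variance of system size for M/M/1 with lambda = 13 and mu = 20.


rho = 13/20; Var(N) = rho/(1-rho)^2 = 5.31

5.31


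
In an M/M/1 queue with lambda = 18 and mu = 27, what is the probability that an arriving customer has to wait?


P(wait) = rho = lambda/mu = 18/27 = 0.6667

0.6667


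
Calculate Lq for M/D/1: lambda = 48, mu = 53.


M/D/1: Lq = rho^2 / (2*(1-rho)) where rho = 48/53; Lq = 4.35

4.35


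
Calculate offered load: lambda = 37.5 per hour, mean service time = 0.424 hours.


Offered load a = lambda * E[S] = 37.5 * 0.424 = 15.9 Erlangs

15.9 Erlangs


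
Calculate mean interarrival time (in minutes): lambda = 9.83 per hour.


Mean interarrival time = 60/lambda = 60/9.83 = 6.1 minutes

6.1 minutes


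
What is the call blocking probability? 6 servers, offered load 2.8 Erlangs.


B(N,A) = (A^N/N!) / sum(A^k/k!, k=0..N) with N=6, A=2.8 = 0.0417

0.0417


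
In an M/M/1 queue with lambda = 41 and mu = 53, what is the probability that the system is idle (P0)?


P0 = 1 - rho = 1 - 41/53 = 0.2264

0.2264


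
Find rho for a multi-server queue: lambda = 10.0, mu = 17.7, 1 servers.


rho = lambda / (c * mu) = 10.0 / (1 * 17.7) = 0.565

0.565


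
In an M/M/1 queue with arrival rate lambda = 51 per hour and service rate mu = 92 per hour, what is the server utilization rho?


rho = lambda/mu = 51/92 = 0.5543

0.5543


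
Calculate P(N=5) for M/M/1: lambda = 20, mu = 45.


rho = 20/45; P(n) = (1-rho)*rho^n = (1-20/45)*(20/45)^5 = 0.0096

0.0096


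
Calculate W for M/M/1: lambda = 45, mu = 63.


W = 1/(mu - lambda) = 1/(63 - 45) = 0.0556 hours

0.0556 hours


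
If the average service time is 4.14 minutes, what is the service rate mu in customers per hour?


mu = 60 / avg_service_time = 60 / 4.14 = 14.49 per hour

14.49 per hour


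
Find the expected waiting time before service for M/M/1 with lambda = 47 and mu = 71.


rho = 47/71; Wq = rho/(mu - lambda) = 0.0276 hours

0.0276 hours


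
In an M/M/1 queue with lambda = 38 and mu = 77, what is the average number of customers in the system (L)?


rho = 38/77; L = rho/(1-rho) = 0.97

0.97


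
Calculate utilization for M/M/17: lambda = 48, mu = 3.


rho = lambda/(c*mu) = 48/(17*3) = 0.9412

0.9412


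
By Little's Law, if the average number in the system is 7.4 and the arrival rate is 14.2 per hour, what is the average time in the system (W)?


W = L / lambda = 7.4 / 14.2 = 0.5211 hours

0.5211 hours


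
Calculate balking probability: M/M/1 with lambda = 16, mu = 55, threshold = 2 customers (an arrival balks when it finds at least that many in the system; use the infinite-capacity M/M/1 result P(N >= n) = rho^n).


P(N >= 2) = rho^2 = (16/55)^2 = 0.0846

0.0846


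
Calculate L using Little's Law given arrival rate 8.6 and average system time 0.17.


L = lambda * W = 8.6 * 0.17 = 1.46

1.46


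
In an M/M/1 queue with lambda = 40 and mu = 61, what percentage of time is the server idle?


Idle fraction = (1 - rho) * 100 = (1 - 40/61) * 100 = 34.4%

34.4%


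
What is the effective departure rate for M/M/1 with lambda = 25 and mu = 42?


For a stable queue (lambda < mu), throughput = lambda = 25 per hour

25 per hour


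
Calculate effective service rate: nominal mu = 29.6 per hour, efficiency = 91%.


Effective rate = mu * efficiency = 29.6 * 0.91 = 26.94 per hour

26.94 per hour


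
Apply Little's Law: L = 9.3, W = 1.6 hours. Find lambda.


lambda = L / W = 9.3 / 1.6 = 5.81 per hour

5.81 per hour


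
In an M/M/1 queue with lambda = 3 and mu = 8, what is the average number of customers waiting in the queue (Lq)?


rho = 3/8; Lq = rho^2/(1-rho) = 0.23

0.23


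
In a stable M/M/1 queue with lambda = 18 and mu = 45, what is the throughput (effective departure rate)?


For a stable queue (lambda < mu), throughput = lambda = 18 per hour

18 per hour


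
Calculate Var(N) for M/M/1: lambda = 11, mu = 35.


rho = 11/35; Var(N) = rho/(1-rho)^2 = 0.67

0.67


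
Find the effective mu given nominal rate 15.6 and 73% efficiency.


Effective rate = mu * efficiency = 15.6 * 0.73 = 11.39 per hour

11.39 per hour


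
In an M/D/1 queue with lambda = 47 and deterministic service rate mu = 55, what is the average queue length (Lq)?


M/D/1: Lq = rho^2 / (2*(1-rho)) where rho = 47/55; Lq = 2.51

2.51


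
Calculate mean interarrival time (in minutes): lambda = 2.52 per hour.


Mean interarrival time = 60/lambda = 60/2.52 = 23.81 minutes

23.81 minutes


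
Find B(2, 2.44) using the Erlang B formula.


B(N,A) = (A^N/N!) / sum(A^k/k!, k=0..N) with N=2, A=2.44 = 0.4639

0.4639


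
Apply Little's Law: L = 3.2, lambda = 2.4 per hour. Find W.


W = L / lambda = 3.2 / 2.4 = 1.3333 hours

1.3333 hours


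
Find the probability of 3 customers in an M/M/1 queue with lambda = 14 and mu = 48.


rho = 14/48; P(n) = (1-rho)*rho^n = (1-14/48)*(14/48)^3 = 0.0176

0.0176


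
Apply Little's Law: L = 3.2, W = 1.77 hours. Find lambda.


lambda = L / W = 3.2 / 1.77 = 1.81 per hour

1.81 per hour


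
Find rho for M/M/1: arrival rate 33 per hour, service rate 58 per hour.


rho = lambda/mu = 33/58 = 0.569

0.569


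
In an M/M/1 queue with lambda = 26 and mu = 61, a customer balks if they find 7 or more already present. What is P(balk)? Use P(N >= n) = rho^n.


P(N >= 7) = rho^7 = (26/61)^7 = 0.0026

0.0026


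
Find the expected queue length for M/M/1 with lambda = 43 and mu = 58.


rho = 43/58; Lq = rho^2/(1-rho) = 2.13

2.13


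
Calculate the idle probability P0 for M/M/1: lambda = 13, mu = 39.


P0 = 1 - rho = 1 - 13/39 = 0.6667

0.6667


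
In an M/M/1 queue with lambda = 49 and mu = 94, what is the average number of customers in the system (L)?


rho = 49/94; L = rho/(1-rho) = 1.09

1.09


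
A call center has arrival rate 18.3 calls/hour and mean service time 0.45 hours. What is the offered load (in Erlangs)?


Offered load a = lambda * E[S] = 18.3 * 0.45 = 8.24 Erlangs

8.24 Erlangs


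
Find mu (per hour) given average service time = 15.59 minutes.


mu = 60 / avg_service_time = 60 / 15.59 = 3.85 per hour

3.85 per hour


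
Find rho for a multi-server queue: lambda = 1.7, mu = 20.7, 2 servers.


rho = lambda / (c * mu) = 1.7 / (2 * 20.7) = 0.0411

0.0411


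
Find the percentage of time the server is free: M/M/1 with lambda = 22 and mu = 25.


Idle fraction = (1 - rho) * 100 = (1 - 22/25) * 100 = 12.0%

12.0%


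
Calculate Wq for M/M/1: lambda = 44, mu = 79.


rho = 44/79; Wq = rho/(mu - lambda) = 0.0159 hours

0.0159 hours


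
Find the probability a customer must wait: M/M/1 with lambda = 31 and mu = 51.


P(wait) = rho = lambda/mu = 31/51 = 0.6078

0.6078


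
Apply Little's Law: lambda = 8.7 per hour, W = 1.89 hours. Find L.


L = lambda * W = 8.7 * 1.89 = 16.44

16.44


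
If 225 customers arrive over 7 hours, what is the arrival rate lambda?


lambda = total arrivals / time = 225 / 7 = 32.14 per hour

32.14 per hour


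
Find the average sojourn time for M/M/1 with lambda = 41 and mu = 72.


W = 1/(mu - lambda) = 1/(72 - 41) = 0.0323 hours

0.0323 hours


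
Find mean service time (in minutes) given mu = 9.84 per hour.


Mean service time = 60/mu = 60/9.84 = 6.1 minutes

6.1 minutes


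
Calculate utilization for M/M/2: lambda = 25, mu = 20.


rho = lambda/(c*mu) = 25/(2*20) = 0.625

0.625


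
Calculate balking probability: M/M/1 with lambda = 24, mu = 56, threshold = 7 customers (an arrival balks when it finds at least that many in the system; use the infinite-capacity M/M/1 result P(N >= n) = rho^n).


P(N >= 7) = rho^7 = (24/56)^7 = 0.0027

0.0027


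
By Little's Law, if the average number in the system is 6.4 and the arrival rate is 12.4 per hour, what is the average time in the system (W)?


W = L / lambda = 6.4 / 12.4 = 0.5161 hours

0.5161 hours


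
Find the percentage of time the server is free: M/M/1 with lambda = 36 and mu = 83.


Idle fraction = (1 - rho) * 100 = (1 - 36/83) * 100 = 56.6%

56.6%


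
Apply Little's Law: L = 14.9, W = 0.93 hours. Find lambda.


lambda = L / W = 14.9 / 0.93 = 16.02 per hour

16.02 per hour


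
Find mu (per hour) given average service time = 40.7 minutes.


mu = 60 / avg_service_time = 60 / 40.7 = 1.47 per hour

1.47 per hour


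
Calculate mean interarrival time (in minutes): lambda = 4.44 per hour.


Mean interarrival time = 60/lambda = 60/4.44 = 13.51 minutes

13.51 minutes


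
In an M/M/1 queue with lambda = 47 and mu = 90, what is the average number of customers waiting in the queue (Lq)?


rho = 47/90; Lq = rho^2/(1-rho) = 0.57

0.57


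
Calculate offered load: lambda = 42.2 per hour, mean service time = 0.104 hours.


Offered load a = lambda * E[S] = 42.2 * 0.104 = 4.39 Erlangs

4.39 Erlangs


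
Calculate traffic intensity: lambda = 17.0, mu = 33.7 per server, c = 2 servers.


rho = lambda / (c * mu) = 17.0 / (2 * 33.7) = 0.2522

0.2522


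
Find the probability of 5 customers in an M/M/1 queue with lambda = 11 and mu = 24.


rho = 11/24; P(n) = (1-rho)*rho^n = (1-11/24)*(11/24)^5 = 0.011

0.011


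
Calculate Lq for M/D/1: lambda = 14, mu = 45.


M/D/1: Lq = rho^2 / (2*(1-rho)) where rho = 14/45; Lq = 0.07

0.07


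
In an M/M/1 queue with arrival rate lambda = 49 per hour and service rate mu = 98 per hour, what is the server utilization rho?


rho = lambda/mu = 49/98 = 0.5

0.5


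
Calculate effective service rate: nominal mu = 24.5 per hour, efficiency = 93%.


Effective rate = mu * efficiency = 24.5 * 0.93 = 22.79 per hour

22.79 per hour


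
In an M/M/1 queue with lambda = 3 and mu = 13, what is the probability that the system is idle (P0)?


P0 = 1 - rho = 1 - 3/13 = 0.7692

0.7692


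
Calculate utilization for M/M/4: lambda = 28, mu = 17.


rho = lambda/(c*mu) = 28/(4*17) = 0.4118

0.4118


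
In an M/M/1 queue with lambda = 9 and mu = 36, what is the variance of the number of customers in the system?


rho = 9/36; Var(N) = rho/(1-rho)^2 = 0.44

0.44


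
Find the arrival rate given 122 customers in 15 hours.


lambda = total arrivals / time = 122 / 15 = 8.13 per hour

8.13 per hour


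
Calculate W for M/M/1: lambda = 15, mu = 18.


W = 1/(mu - lambda) = 1/(18 - 15) = 0.3333 hours

0.3333 hours


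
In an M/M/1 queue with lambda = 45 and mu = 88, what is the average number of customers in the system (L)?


rho = 45/88; L = rho/(1-rho) = 1.05

1.05


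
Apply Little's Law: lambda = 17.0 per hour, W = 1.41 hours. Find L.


L = lambda * W = 17.0 * 1.41 = 23.97

23.97


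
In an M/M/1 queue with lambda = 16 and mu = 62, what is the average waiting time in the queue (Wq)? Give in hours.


rho = 16/62; Wq = rho/(mu - lambda) = 0.0056 hours

0.0056 hours


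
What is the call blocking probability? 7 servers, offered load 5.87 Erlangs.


B(N,A) = (A^N/N!) / sum(A^k/k!, k=0..N) with N=7, A=5.87 = 0.1766

0.1766


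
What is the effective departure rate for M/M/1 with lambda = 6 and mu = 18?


For a stable queue (lambda < mu), throughput = lambda = 6 per hour

6 per hour


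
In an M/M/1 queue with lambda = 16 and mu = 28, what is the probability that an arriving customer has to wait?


P(wait) = rho = lambda/mu = 16/28 = 0.5714

0.5714


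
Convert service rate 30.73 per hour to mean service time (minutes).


Mean service time = 60/mu = 60/30.73 = 1.95 minutes

1.95 minutes


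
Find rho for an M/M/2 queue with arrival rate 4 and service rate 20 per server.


rho = lambda/(c*mu) = 4/(2*20) = 0.1

0.1


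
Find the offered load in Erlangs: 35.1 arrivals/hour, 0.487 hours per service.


Offered load a = lambda * E[S] = 35.1 * 0.487 = 17.09 Erlangs

17.09 Erlangs


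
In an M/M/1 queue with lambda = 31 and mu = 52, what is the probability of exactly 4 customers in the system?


rho = 31/52; P(n) = (1-rho)*rho^n = (1-31/52)*(31/52)^4 = 0.051

0.051


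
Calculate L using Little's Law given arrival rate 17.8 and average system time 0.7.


L = lambda * W = 17.8 * 0.7 = 12.46

12.46


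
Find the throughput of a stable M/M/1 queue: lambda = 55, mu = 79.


For a stable queue (lambda < mu), throughput = lambda = 55 per hour

55 per hour


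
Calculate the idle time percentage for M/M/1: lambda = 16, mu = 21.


Idle fraction = (1 - rho) * 100 = (1 - 16/21) * 100 = 23.8%

23.8%


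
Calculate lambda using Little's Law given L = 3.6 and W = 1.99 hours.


lambda = L / W = 3.6 / 1.99 = 1.81 per hour

1.81 per hour


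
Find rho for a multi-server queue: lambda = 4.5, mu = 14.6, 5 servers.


rho = lambda / (c * mu) = 4.5 / (5 * 14.6) = 0.0616

0.0616


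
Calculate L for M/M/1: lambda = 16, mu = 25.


rho = 16/25; L = rho/(1-rho) = 1.78

1.78


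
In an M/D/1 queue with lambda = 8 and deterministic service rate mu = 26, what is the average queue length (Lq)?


M/D/1: Lq = rho^2 / (2*(1-rho)) where rho = 8/26; Lq = 0.07

0.07


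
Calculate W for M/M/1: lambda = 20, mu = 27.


W = 1/(mu - lambda) = 1/(27 - 20) = 0.1429 hours

0.1429 hours


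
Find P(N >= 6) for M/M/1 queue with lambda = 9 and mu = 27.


P(N >= 6) = rho^6 = (9/27)^6 = 0.0014

0.0014


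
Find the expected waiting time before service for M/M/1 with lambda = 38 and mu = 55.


rho = 38/55; Wq = rho/(mu - lambda) = 0.0406 hours

0.0406 hours


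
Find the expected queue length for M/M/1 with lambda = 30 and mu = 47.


rho = 30/47; Lq = rho^2/(1-rho) = 1.13

1.13


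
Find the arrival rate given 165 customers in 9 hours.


lambda = total arrivals / time = 165 / 9 = 18.33 per hour

18.33 per hour


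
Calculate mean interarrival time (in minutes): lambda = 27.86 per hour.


Mean interarrival time = 60/lambda = 60/27.86 = 2.15 minutes

2.15 minutes


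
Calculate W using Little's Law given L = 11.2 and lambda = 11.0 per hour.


W = L / lambda = 11.2 / 11.0 = 1.0182 hours

1.0182 hours


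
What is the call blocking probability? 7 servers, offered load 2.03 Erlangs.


B(N,A) = (A^N/N!) / sum(A^k/k!, k=0..N) with N=7, A=2.03 = 0.0037

0.0037


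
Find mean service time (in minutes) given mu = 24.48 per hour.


Mean service time = 60/mu = 60/24.48 = 2.45 minutes

2.45 minutes


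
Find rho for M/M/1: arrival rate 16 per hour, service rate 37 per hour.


rho = lambda/mu = 16/37 = 0.4324

0.4324


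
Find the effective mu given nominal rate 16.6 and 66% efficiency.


Effective rate = mu * efficiency = 16.6 * 0.66 = 10.96 per hour

10.96 per hour


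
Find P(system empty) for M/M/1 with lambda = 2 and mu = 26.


P0 = 1 - rho = 1 - 2/26 = 0.9231

0.9231


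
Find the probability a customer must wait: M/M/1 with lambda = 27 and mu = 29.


P(wait) = rho = lambda/mu = 27/29 = 0.931

0.931


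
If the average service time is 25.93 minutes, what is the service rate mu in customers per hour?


mu = 60 / avg_service_time = 60 / 25.93 = 2.31 per hour

2.31 per hour


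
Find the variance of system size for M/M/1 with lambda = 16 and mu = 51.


rho = 16/51; Var(N) = rho/(1-rho)^2 = 0.67

0.67


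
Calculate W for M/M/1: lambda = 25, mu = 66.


W = 1/(mu - lambda) = 1/(66 - 25) = 0.0244 hours

0.0244 hours


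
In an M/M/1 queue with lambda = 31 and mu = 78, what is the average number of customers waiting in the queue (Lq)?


rho = 31/78; Lq = rho^2/(1-rho) = 0.26

0.26


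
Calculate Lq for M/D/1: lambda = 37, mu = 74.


M/D/1: Lq = rho^2 / (2*(1-rho)) where rho = 37/74; Lq = 0.25

0.25


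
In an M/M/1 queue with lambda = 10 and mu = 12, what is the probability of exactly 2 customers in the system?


rho = 10/12; P(n) = (1-rho)*rho^n = (1-10/12)*(10/12)^2 = 0.1157

0.1157


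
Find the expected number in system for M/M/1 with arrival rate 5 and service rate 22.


rho = 5/22; L = rho/(1-rho) = 0.29

0.29


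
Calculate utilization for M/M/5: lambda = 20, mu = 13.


rho = lambda/(c*mu) = 20/(5*13) = 0.3077

0.3077


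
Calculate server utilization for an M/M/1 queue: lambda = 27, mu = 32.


rho = lambda/mu = 27/32 = 0.8438

0.8438


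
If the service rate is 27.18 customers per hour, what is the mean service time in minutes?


Mean service time = 60/mu = 60/27.18 = 2.21 minutes

2.21 minutes


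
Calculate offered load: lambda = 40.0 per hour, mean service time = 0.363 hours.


Offered load a = lambda * E[S] = 40.0 * 0.363 = 14.52 Erlangs

14.52 Erlangs


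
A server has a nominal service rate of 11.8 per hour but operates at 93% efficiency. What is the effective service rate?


Effective rate = mu * efficiency = 11.8 * 0.93 = 10.97 per hour

10.97 per hour


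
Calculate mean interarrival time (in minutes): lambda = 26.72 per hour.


Mean interarrival time = 60/lambda = 60/26.72 = 2.25 minutes

2.25 minutes


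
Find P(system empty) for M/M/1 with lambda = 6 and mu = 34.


P0 = 1 - rho = 1 - 6/34 = 0.8235

0.8235


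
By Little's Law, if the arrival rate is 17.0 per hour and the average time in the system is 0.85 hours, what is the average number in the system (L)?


L = lambda * W = 17.0 * 0.85 = 14.45

14.45


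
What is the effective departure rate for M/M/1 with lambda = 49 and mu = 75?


For a stable queue (lambda < mu), throughput = lambda = 49 per hour

49 per hour


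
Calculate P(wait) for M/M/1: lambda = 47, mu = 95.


P(wait) = rho = lambda/mu = 47/95 = 0.4947

0.4947


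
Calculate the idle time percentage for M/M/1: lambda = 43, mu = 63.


Idle fraction = (1 - rho) * 100 = (1 - 43/63) * 100 = 31.7%

31.7%


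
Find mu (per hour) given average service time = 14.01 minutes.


mu = 60 / avg_service_time = 60 / 14.01 = 4.28 per hour

4.28 per hour


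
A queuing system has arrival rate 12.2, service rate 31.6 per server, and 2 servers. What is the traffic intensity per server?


rho = lambda / (c * mu) = 12.2 / (2 * 31.6) = 0.193

0.193


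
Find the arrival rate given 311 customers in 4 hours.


lambda = total arrivals / time = 311 / 4 = 77.75 per hour

77.75 per hour


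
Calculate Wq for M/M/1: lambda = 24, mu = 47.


rho = 24/47; Wq = rho/(mu - lambda) = 0.0222 hours

0.0222 hours


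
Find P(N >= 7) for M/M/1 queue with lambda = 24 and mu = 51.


P(N >= 7) = rho^7 = (24/51)^7 = 0.0051

0.0051


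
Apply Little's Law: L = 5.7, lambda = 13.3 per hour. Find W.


W = L / lambda = 5.7 / 13.3 = 0.4286 hours

0.4286 hours


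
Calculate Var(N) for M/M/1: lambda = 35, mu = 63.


rho = 35/63; Var(N) = rho/(1-rho)^2 = 2.81

2.81


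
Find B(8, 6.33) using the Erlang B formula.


B(N,A) = (A^N/N!) / sum(A^k/k!, k=0..N) with N=8, A=6.33 = 0.1404

0.1404


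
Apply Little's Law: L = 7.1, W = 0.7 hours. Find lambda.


lambda = L / W = 7.1 / 0.7 = 10.14 per hour

10.14 per hour


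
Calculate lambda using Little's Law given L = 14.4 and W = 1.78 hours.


lambda = L / W = 14.4 / 1.78 = 8.09 per hour

8.09 per hour


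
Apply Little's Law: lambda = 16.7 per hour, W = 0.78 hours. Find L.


L = lambda * W = 16.7 * 0.78 = 13.03

13.03


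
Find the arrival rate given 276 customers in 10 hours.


lambda = total arrivals / time = 276 / 10 = 27.6 per hour

27.6 per hour


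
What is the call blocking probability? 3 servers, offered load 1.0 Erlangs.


B(N,A) = (A^N/N!) / sum(A^k/k!, k=0..N) with N=3, A=1.0 = 0.0625

0.0625


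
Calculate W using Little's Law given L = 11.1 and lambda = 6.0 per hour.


W = L / lambda = 11.1 / 6.0 = 1.85 hours

1.85 hours


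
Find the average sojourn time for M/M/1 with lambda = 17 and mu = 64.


W = 1/(mu - lambda) = 1/(64 - 17) = 0.0213 hours

0.0213 hours


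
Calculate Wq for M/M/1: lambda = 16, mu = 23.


rho = 16/23; Wq = rho/(mu - lambda) = 0.0994 hours

0.0994 hours


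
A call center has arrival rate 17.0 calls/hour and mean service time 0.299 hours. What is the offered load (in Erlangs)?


Offered load a = lambda * E[S] = 17.0 * 0.299 = 5.08 Erlangs

5.08 Erlangs


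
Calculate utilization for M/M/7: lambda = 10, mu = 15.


rho = lambda/(c*mu) = 10/(7*15) = 0.0952

0.0952


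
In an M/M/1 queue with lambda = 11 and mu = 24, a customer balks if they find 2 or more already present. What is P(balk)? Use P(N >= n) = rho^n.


P(N >= 2) = rho^2 = (11/24)^2 = 0.2101

0.2101


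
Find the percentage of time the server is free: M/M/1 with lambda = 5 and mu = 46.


Idle fraction = (1 - rho) * 100 = (1 - 5/46) * 100 = 89.1%

89.1%


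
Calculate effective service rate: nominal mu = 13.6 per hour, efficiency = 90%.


Effective rate = mu * efficiency = 13.6 * 0.9 = 12.24 per hour

12.24 per hour


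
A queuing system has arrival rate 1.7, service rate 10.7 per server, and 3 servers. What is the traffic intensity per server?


rho = lambda / (c * mu) = 1.7 / (3 * 10.7) = 0.053

0.053


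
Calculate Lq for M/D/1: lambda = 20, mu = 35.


M/D/1: Lq = rho^2 / (2*(1-rho)) where rho = 20/35; Lq = 0.38

0.38


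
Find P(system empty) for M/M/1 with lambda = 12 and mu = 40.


P0 = 1 - rho = 1 - 12/40 = 0.7

0.7


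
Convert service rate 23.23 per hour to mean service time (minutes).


Mean service time = 60/mu = 60/23.23 = 2.58 minutes

2.58 minutes


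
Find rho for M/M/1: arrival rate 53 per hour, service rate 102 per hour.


rho = lambda/mu = 53/102 = 0.5196

0.5196


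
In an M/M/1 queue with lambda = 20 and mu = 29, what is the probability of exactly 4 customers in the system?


rho = 20/29; P(n) = (1-rho)*rho^n = (1-20/29)*(20/29)^4 = 0.0702

0.0702


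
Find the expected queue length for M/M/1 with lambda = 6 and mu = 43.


rho = 6/43; Lq = rho^2/(1-rho) = 0.02

0.02


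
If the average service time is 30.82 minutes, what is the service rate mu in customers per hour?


mu = 60 / avg_service_time = 60 / 30.82 = 1.95 per hour

1.95 per hour


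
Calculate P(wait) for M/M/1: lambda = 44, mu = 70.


P(wait) = rho = lambda/mu = 44/70 = 0.6286

0.6286


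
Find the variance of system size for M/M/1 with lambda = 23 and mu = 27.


rho = 23/27; Var(N) = rho/(1-rho)^2 = 38.81

38.81


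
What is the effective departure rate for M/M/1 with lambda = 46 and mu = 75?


For a stable queue (lambda < mu), throughput = lambda = 46 per hour

46 per hour


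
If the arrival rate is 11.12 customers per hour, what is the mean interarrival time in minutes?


Mean interarrival time = 60/lambda = 60/11.12 = 5.4 minutes

5.4 minutes


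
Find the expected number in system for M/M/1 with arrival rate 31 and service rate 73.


rho = 31/73; L = rho/(1-rho) = 0.74

0.74


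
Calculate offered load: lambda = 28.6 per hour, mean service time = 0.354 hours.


Offered load a = lambda * E[S] = 28.6 * 0.354 = 10.12 Erlangs

10.12 Erlangs


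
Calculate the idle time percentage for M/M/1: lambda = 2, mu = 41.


Idle fraction = (1 - rho) * 100 = (1 - 2/41) * 100 = 95.1%

95.1%


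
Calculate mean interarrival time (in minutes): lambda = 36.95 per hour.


Mean interarrival time = 60/lambda = 60/36.95 = 1.62 minutes

1.62 minutes


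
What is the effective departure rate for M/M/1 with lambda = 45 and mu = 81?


For a stable queue (lambda < mu), throughput = lambda = 45 per hour

45 per hour


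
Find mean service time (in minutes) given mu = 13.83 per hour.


Mean service time = 60/mu = 60/13.83 = 4.34 minutes

4.34 minutes


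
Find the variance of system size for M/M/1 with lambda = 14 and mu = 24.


rho = 14/24; Var(N) = rho/(1-rho)^2 = 3.36

3.36


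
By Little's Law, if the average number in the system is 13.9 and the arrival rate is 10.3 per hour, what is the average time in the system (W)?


W = L / lambda = 13.9 / 10.3 = 1.3495 hours

1.3495 hours


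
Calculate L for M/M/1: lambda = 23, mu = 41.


rho = 23/41; L = rho/(1-rho) = 1.28

1.28


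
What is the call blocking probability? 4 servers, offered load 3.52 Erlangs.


B(N,A) = (A^N/N!) / sum(A^k/k!, k=0..N) with N=4, A=3.52 = 0.2624

0.2624


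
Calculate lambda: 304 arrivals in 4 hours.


lambda = total arrivals / time = 304 / 4 = 76.0 per hour

76.0 per hour


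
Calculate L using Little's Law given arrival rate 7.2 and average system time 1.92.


L = lambda * W = 7.2 * 1.92 = 13.82

13.82


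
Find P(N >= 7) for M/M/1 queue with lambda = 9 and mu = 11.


P(N >= 7) = rho^7 = (9/11)^7 = 0.2454

0.2454
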